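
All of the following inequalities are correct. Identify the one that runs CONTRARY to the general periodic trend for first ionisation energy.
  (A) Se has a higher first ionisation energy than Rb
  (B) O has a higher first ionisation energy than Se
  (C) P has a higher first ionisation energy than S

(C)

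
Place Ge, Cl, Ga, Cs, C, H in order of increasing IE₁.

H is in period 1, group 1; C is in period 2, group 14; Cl is in period 3, group 17; Ga is in period 4, group 13; Ge is in period 4, group 14; Cs is in period 6, group 1.
IE₁ increases left→right with effective nuclear charge and decreases top→bottom as the valence shell moves farther out.
Neither a single period nor a single group — weigh both effects.
Ga > Cs: relative to Cs, both the across-period and down-group shifts push Ga's first ionization energy up.
Ge > Ga: both are in period 4; the period trend gives Ge the larger value.
C > Ge: they share group 14; the group trend gives C the larger value.
Cl > C: period and group pull opposite ways; the across-period shift dominates (1251 vs 1086 kJ/mol).
H > Cl: period and group pull opposite ways; the down-group shift dominates (1312 vs 1251 kJ/mol).
For reference (kJ/mol): H 1312, C 1086, Cl 1251, Ga 579, Ge 762, Cs 376.
So from lowest to highest: Cs < Ga < Ge < C < Cl < H.

Cs < Ga < Ge < C < Cl < H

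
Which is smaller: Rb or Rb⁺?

Forming Rb⁺ removes 1 electron from Rb. Fewer electrons for the same nuclear charge means less shielding and a higher Z_eff on the remaining electrons, and for main-group metals the entire outer shell is lost.
A cation is smaller than its parent atom: Rb⁺ < Rb.

Rb⁺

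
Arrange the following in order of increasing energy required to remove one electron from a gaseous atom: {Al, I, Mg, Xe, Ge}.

Al < Mg < Ge < I < Xe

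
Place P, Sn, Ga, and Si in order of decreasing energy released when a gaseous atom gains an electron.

Si > Sn > P > Ga

Electron affinity generally becomes more exothermic across a period toward the halogens and less exothermic down a group.
Neither a single period nor a single group — weigh both effects.
P > Ga: both effects reinforce here, so P is clearly the higher of the two.
Sn > P: this pair runs against the simple trend — see the exception note.
Si > Sn: Si sits above Sn in group 14, so the down-group effect alone puts Si higher.
Note the exception: Sn has a higher electron affinity than P, contrary to the simple trend — adding an electron to P's half-filled np³ subshell costs electron-pairing energy.
Note the exception: Si has a higher electron affinity than P, contrary to the simple trend — adding an electron to P's half-filled 3p³ is unfavourable, so Si (3p²) has the more exothermic EA.
Tabulated electron affinity (kJ/mol): Si 134, P 72, Ga 29, Sn 107.
So from highest to lowest: Si > Sn > P > Ga.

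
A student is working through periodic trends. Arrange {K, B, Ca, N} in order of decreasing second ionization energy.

K, N, B, Ca

The second ionization energy removes an electron from the +1 ion. For each element: K⁺ is the bare [Ar] core; B⁺ still has 2 valence electrons; Ca⁺ still has 1 valence electron; N⁺ still has 4 valence electrons.
Core electrons are held far more tightly than valence electrons, so K tops the IE_2 order.
Valence configurations: B⁺ [He]2s², Ca⁺ [Ar]4s¹, N⁺ [He]2s²2p².
The numbers (kJ/mol): K 3052, B 2427, Ca 1145, N 2856.
So the second ionization energies run Ca < B < N < K.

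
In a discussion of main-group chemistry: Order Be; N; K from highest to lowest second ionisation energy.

IE_2 is the cost of taking one more electron from the +1 cation: Be⁺ still has 1 valence electron; N⁺ still has 4 valence electrons; K⁺ is the bare [Ar] core.
Pulling an electron out of a noble-gas core costs far more than removing a remaining valence electron, so K sits at the high end of IE_2.
Valence configurations: Be⁺ [He]2s¹, N⁺ [He]2s²2p².
The numbers (kJ/mol): Be 1757, N 2856, K 3052.
So the second ionization energies run Be < N < K.

K, N, Be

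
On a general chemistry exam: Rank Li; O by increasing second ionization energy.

O, Li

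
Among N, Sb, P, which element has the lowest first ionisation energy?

N is in period 2, group 15; P is in period 3, group 15; Sb is in period 5, group 15.
First ionization energy rises across a period (greater Z_eff holds electrons more tightly) and falls down a group (valence electrons are farther from the nucleus).
All are in group 15, so first ionization energy increases up the group.
The lowest first ionisation energy among these belongs to Sb.

Sb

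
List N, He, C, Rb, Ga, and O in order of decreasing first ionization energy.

He, N, O, C, Ga, Rb

He is in period 1, group 18; C is in period 2, group 14; N is in period 2, group 15; O is in period 2, group 16; Ga is in period 4, group 13; Rb is in period 5, group 1.
Across a period the outer electron is held more tightly (higher IE₁); down a group it sits in a higher shell, more shielded, and comes off more easily.
These span different periods and groups, so the two trends combine.
Ga > Rb: relative to Rb, both the across-period and down-group shifts push Ga's first ionization energy up.
C > Ga: relative to Ga, both the across-period and down-group shifts push C's first ionization energy up.
O > C: both are in period 2; the period trend gives O the larger value.
N > O: this pair runs against the simple trend — see the exception note.
He > N: relative to N, both the across-period and down-group shifts push He's first ionization energy up.
Note the exception: N has a higher first ionization energy than O, contrary to the simple trend — pairing an electron in O's 2p⁴ costs repulsion energy, so O ionizes more easily than half-filled N (2p³).
Approximate values (kJ/mol): He 2372, C 1086, N 1402, O 1314, Ga 579, Rb 403.
So from highest to lowest: He > N > O > C > Ga > Rb.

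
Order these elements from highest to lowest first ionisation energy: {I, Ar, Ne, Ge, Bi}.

Ne is in period 2, group 18; Ar is in period 3, group 18; Ge is in period 4, group 14; I is in period 5, group 17; Bi is in period 6, group 15.
Across a period the outer electron is held more tightly (higher IE₁); down a group it sits in a higher shell, more shielded, and comes off more easily.
Here both period and group differ, so the two effects have to be weighed against each other.
Ge > Bi: period and group pull opposite ways; the down-group shift dominates (762 vs 703 kJ/mol).
I > Ge: period and group pull opposite ways; the across-period shift dominates (1008 vs 762 kJ/mol).
Ar > I: both effects reinforce here, so Ar is clearly the higher of the two.
Ne > Ar: Ne sits above Ar in group 18, so the down-group effect alone puts Ne higher.
For reference (kJ/mol): Ne 2081, Ar 1521, Ge 762, I 1008, Bi 703.
So from highest to lowest: Ne > Ar > I > Ge > Bi.

Ne > Ar > I > Ge > Bi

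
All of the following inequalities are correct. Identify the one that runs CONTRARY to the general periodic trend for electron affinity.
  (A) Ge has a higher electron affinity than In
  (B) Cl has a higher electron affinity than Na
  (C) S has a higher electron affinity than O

The general trend: electron affinity increases across a period and decreases down a group.
(A) Ge (period 4, group 14) vs In (period 5, group 13): the stated order agrees with the simple trend.
(B) Cl (period 3, group 17) vs Na (period 3, group 1): the stated order agrees with the simple trend.
(C) S (period 3, group 16) vs O (period 2, group 16): the stated order contradicts the simple trend.
The exception is (C): the compact 2p subshell of O repels the added electron more than S's larger 3p does.

(C)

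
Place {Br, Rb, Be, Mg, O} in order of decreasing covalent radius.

Rb > Mg > Br > Be > O

Atomic radius shrinks across a period as nuclear charge pulls the same shell inward, and grows down a group as new shells are added.
Neither a single period nor a single group — weigh both effects.
Be > O: both are in period 2; the period trend gives Be the larger value.
Br > Be: the two effects oppose for this pair; the down-group effect wins (114 vs 102 pm).
Mg > Br: period and group pull opposite ways; the across-period shift dominates (139 vs 114 pm).
Rb > Mg: relative to Mg, both the across-period and down-group shifts push Rb's atomic radius up.
Tabulated atomic radius (pm): Be 102, O 63, Mg 139, Br 114, Rb 210.
So from largest to smallest: Rb > Mg > Br > Be > O.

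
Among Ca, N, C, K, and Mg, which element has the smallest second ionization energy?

Ca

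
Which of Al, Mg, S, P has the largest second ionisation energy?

After 1 electron has been removed, what remains? Al⁺ still has 2 valence electrons; Mg⁺ still has 1 valence electron; S⁺ still has 5 valence electrons; P⁺ still has 4 valence electrons.
All are still removing valence electrons, so compare the +1 ions as you would atoms: IE_2 generally rises across a period (higher Z_eff) and falls down a group (larger shell), subject to the usual subshell exceptions.
Valence configurations: Al⁺ [Ne]3s², Mg⁺ [Ne]3s¹, S⁺ [Ne]3s²3p³, P⁺ [Ne]3s²3p².
The numbers (kJ/mol): Al 1817, Mg 1451, S 2252, P 1907.
Putting it together, IE_2: Mg < Al < P < S.

S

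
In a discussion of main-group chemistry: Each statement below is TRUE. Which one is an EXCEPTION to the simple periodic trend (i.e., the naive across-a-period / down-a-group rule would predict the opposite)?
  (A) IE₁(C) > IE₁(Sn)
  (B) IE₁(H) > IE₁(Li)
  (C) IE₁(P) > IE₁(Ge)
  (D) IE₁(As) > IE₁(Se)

(D)

The general trend: first ionization energy increases across a period and decreases down a group.
(A) C (period 2, group 14) vs Sn (period 5, group 14): the stated order agrees with the simple trend.
(B) H (period 1, group 1) vs Li (period 2, group 1): the stated order agrees with the simple trend.
(C) P (period 3, group 15) vs Ge (period 4, group 14): the stated order agrees with the simple trend.
(D) As (period 4, group 15) vs Se (period 4, group 16): the stated order contradicts the simple trend.
The exception is (D): Se (4p⁴) ionizes more easily than half-filled As (4p³).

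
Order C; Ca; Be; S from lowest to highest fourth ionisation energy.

After 3 electrons have been removed, what remains? C³⁺ still has 1 valence electron; Ca³⁺ is already 1 electron into the core; Be³⁺ is already 1 electron into the core; S³⁺ still has 3 valence electrons.
Core electrons are held far more tightly than valence electrons, so Ca and Be top the IE_4 order.
Valence configurations: C³⁺ [He]2s¹, S³⁺ [Ne]3s²3p¹.
Approximate IE_4 values (kJ/mol): C 6223, Ca 6491, Be 21007, S 4556.
Overall IE_4 order: S < C < Ca < Be.

S < C < Ca < Be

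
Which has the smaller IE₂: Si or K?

After 1 electron has been removed, what remains? Si⁺ still has 3 valence electrons; K⁺ is the bare [Ar] core.
Pulling an electron out of a noble-gas core costs far more than removing a remaining valence electron, so K sits at the high end of IE_2.
The numbers (kJ/mol): Si 1577, K 3052.
So the second ionization energies run Si < K.

Si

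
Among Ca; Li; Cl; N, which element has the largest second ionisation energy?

Li

The second ionization energy removes an electron from the +1 ion. For each element: Ca⁺ still has 1 valence electron; Li⁺ is the bare [He] core; Cl⁺ still has 6 valence electrons; N⁺ still has 4 valence electrons.
Core electrons are held far more tightly than valence electrons, so Li tops the IE_2 order.
Valence configurations: Ca⁺ [Ar]4s¹, Cl⁺ [Ne]3s²3p⁴, N⁺ [He]2s²2p².
The numbers (kJ/mol): Ca 1145, Li 7298, Cl 2298, N 2856.
So the second ionization energies run Ca < Cl < N < Li.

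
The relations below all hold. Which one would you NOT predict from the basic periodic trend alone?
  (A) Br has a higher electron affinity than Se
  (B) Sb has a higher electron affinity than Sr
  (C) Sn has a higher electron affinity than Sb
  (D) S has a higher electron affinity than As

The general trend: electron affinity increases across a period and decreases down a group.
(A) Br (period 4, group 17) vs Se (period 4, group 16): the stated order agrees with the simple trend.
(B) Sb (period 5, group 15) vs Sr (period 5, group 2): the stated order agrees with the simple trend.
(C) Sn (period 5, group 14) vs Sb (period 5, group 15): the stated order contradicts the simple trend.
(D) S (period 3, group 16) vs As (period 4, group 15): the stated order agrees with the simple trend.
The exception is (C): adding an electron to Sb's half-filled 5p³ is unfavourable, so Sn has the more exothermic EA.

(C)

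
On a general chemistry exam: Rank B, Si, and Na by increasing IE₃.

Si < B < Na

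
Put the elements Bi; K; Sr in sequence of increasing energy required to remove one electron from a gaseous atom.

K is in period 4, group 1; Sr is in period 5, group 2; Bi is in period 6, group 15.
IE₁ increases left→right with effective nuclear charge and decreases top→bottom as the valence shell moves farther out.
These span different periods and groups, so the two trends combine.
Sr > K: period and group pull opposite ways; the across-period shift dominates (550 vs 419 kJ/mol).
Bi > Sr: period and group pull opposite ways; the across-period shift dominates (703 vs 550 kJ/mol).
Tabulated first ionization energy (kJ/mol): K 419, Sr 550, Bi 703.
So from lowest to highest: K < Sr < Bi.

K < Sr < Bi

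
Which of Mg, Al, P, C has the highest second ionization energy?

C

IE_2 is the cost of taking one more electron from the +1 cation: Mg⁺ still has 1 valence electron; Al⁺ still has 2 valence electrons; P⁺ still has 4 valence electrons; C⁺ still has 3 valence electrons.
All are still removing valence electrons, so compare the +1 ions as you would atoms: IE_2 generally rises across a period (higher Z_eff) and falls down a group (larger shell), subject to the usual subshell exceptions.
Valence configurations: Mg⁺ [Ne]3s¹, Al⁺ [Ne]3s², P⁺ [Ne]3s²3p², C⁺ [He]2s²2p¹.
Approximate IE_2 values (kJ/mol): Mg 1451, Al 1817, P 1907, C 2353.
Overall IE_2 order: Mg < Al < P < C.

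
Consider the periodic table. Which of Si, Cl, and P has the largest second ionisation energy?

The second ionization energy removes an electron from the +1 ion. For each element: Si⁺ still has 3 valence electrons; Cl⁺ still has 6 valence electrons; P⁺ still has 4 valence electrons.
All are still removing valence electrons, so compare the +1 ions as you would atoms: IE_2 generally rises across a period (higher Z_eff) and falls down a group (larger shell), subject to the usual subshell exceptions.
Valence configurations: Si⁺ [Ne]3s²3p¹, Cl⁺ [Ne]3s²3p⁴, P⁺ [Ne]3s²3p².
Tabulated IE_2 (kJ/mol): Si 1577, Cl 2298, P 1907.
Overall IE_2 order: Si < P < Cl.

Cl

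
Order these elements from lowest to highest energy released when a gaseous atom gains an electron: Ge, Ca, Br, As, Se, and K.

Ca < K < As < Ge < Se < Br

K is in period 4, group 1; Ca is in period 4, group 2; Ge is in period 4, group 14; As is in period 4, group 15; Se is in period 4, group 16; Br is in period 4, group 17.
EA tends to increase across a period and decrease down a group, though the pattern is less regular than for IE or radius.
All lie in period 4; the across-period trend (electron affinity increases left to right) applies, with the exception below.
Note the exception: K has a higher electron affinity than Ca, contrary to the simple trend — adding an electron to Ca (ns²) has to open a new, higher-energy np subshell, which is unfavourable.
Note the exception: Ge has a higher electron affinity than As, contrary to the simple trend — adding an electron to As's half-filled 4p³ is unfavourable, so Ge (4p²) has the more exothermic EA.
For reference (kJ/mol): K 48, Ca 2, Ge 119, As 78, Se 195, Br 325.
So from lowest to highest: Ca < K < As < Ge < Se < Br.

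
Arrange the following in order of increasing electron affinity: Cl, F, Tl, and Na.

F is in period 2, group 17; Na is in period 3, group 1; Cl is in period 3, group 17; Tl is in period 6, group 13.
EA tends to increase across a period and decrease down a group, though the pattern is less regular than for IE or radius.
Neither a single period nor a single group — weigh both effects.
Na > Tl: the two effects oppose for this pair; the down-group effect wins (53 vs 19 kJ/mol).
F > Na: relative to Na, both the across-period and down-group shifts push F's electron affinity up.
Cl > F: this pair runs against the simple trend — see the exception note.
Note the exception: Cl has a higher electron affinity than F, contrary to the simple trend — F's small 2p subshell makes the incoming electron feel strong e⁻–e⁻ repulsion, so Cl actually releases more energy on gaining an electron.
For reference (kJ/mol): F 328, Na 53, Cl 349, Tl 19.
So from lowest to highest: Tl < Na < F < Cl.

Tl < Na < F < Cl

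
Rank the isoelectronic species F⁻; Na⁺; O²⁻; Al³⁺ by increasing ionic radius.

All of these have 10 electrons, so size is governed by nuclear charge alone: the more protons, the stronger the pull on the same electron cloud, and the smaller the ion.
Nuclear charges: Al³⁺ (Z=13), Na⁺ (Z=11), F⁻ (Z=9), O²⁻ (Z=8).
Smallest to largest: Al³⁺ < Na⁺ < F⁻ < O²⁻.

Al³⁺, Na⁺, F⁻, O²⁻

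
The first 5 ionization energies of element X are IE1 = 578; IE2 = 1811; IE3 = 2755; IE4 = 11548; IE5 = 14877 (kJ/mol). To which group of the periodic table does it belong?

Group 13

Look for the largest jump between consecutive ionization energies: IE4/IE3 ≈ 4.2, far larger than any earlier ratio.
That jump marks the point where a core electron is being removed. So the atom has 3 valence electrons.
A main-group element with 3 valence electrons is in group 13.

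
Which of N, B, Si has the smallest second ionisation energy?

Consider each +1 ion: N⁺ still has 4 valence electrons; B⁺ still has 2 valence electrons; Si⁺ still has 3 valence electrons.
All are still removing valence electrons, so compare the +1 ions as you would atoms: IE_2 generally rises across a period (higher Z_eff) and falls down a group (larger shell), subject to the usual subshell exceptions.
Valence configurations: N⁺ [He]2s²2p², B⁺ [He]2s², Si⁺ [Ne]3s²3p¹.
The numbers (kJ/mol): N 2856, B 2427, Si 1577.
Putting it together, IE_2: Si < B < N.

Si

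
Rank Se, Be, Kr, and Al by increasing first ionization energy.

Be is in period 2, group 2; Al is in period 3, group 13; Se is in period 4, group 16; Kr is in period 4, group 18.
Across a period the outer electron is held more tightly (higher IE₁); down a group it sits in a higher shell, more shielded, and comes off more easily.
These span different periods and groups, so the two trends combine.
Be > Al: the two effects oppose for this pair; the down-group effect wins (900 vs 578 kJ/mol).
Se > Be: period and group pull opposite ways; the across-period shift dominates (941 vs 900 kJ/mol).
Kr > Se: both are in period 4; the period trend gives Kr the larger value.
Tabulated first ionization energy (kJ/mol): Be 900, Al 578, Se 941, Kr 1351.
So from lowest to highest: Al < Be < Se < Kr.

Al, Be, Se, Kr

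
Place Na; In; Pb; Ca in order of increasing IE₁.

Across a period the outer electron is held more tightly (higher IE₁); down a group it sits in a higher shell, more shielded, and comes off more easily.
These sit on a diagonal, where the across-period and down-group effects partly cancel.
In > Na: the two effects oppose for this pair; the across-period effect wins (558 vs 496 kJ/mol).
Ca > In: period and group pull opposite ways; the down-group shift dominates (590 vs 558 kJ/mol).
Pb > Ca: the two effects oppose for this pair; the across-period effect wins (716 vs 590 kJ/mol).
Approximate values (kJ/mol): Na 496, Ca 590, In 558, Pb 716.
So from lowest to highest: Na < In < Ca < Pb.

Na < In < Ca < Pb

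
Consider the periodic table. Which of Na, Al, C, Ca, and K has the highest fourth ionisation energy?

Al

IE_4 is the cost of taking one more electron from the +3 cation: Na³⁺ is already 2 electrons into the core; Al³⁺ is the bare [Ne] core; C³⁺ still has 1 valence electron; Ca³⁺ is already 1 electron into the core; K³⁺ is already 2 electrons into the core.
Usually core removal costs more than valence removal, but here the competition is close: a tightly held n=2 valence electron can cost more to remove than an n=3 core electron, so the actual values have to decide it.
Approximate IE_4 values (kJ/mol): Na 9543, Al 11577, C 6223, Ca 6491, K 5877.
Putting it together, IE_4: K < C < Ca < Na < Al.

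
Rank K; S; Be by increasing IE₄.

S, K, Be

The fourth ionization energy removes an electron from the +3 ion. For each element: K³⁺ is already 2 electrons into the core; S³⁺ still has 3 valence electrons; Be³⁺ is already 1 electron into the core.
Breaking into a closed-shell core is much more expensive than removing a leftover valence electron — K and Be have the largest IE_4 here.
Approximate IE_4 values (kJ/mol): K 5877, S 4556, Be 21007.
So the fourth ionization energies run S < K < Be.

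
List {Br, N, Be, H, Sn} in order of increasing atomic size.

H is in period 1, group 1; Be is in period 2, group 2; N is in period 2, group 15; Br is in period 4, group 17; Sn is in period 5, group 14.
Across a period the added protons contract the valence shell; down a group each new principal shell makes the atom larger.
These span different periods and groups, so the two trends combine.
N > H: the two effects oppose for this pair; the down-group effect wins (71 vs 32 pm).
Be > N: Be lies to the left of N in period 2, so the across-period effect alone puts Be larger.
Br > Be: the two effects oppose for this pair; the down-group effect wins (114 vs 102 pm).
Sn > Br: relative to Br, both the across-period and down-group shifts push Sn's atomic radius up.
Tabulated atomic radius (pm): H 32, Be 102, N 71, Br 114, Sn 140.
So from smallest to largest: H < N < Be < Br < Sn.

H < N < Be < Br < Sn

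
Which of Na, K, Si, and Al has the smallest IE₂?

Si

Consider each +1 ion: Na⁺ is the bare [Ne] core; K⁺ is the bare [Ar] core; Si⁺ still has 3 valence electrons; Al⁺ still has 2 valence electrons.
Pulling an electron out of a noble-gas core costs far more than removing a remaining valence electron, so K and Na sit at the high end of IE_2.
Valence configurations: Si⁺ [Ne]3s²3p¹, Al⁺ [Ne]3s².
Si⁺ loses a lone 3p electron whereas Al⁺ must break into a filled 3s² pair, so IE_2(Al) > IE_2(Si) even though Si has the higher nuclear charge.
Tabulated IE_2 (kJ/mol): Na 4562, K 3052, Si 1577, Al 1817.
So the second ionization energies run Si < Al < K < Na.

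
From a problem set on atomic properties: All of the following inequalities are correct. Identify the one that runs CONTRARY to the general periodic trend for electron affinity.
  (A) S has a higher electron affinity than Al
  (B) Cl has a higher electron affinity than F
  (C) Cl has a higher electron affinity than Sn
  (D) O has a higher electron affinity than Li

(B)

The general trend: electron affinity increases across a period and decreases down a group.
(A) S (period 3, group 16) vs Al (period 3, group 13): the stated order agrees with the simple trend.
(B) Cl (period 3, group 17) vs F (period 2, group 17): the stated order contradicts the simple trend.
(C) Cl (period 3, group 17) vs Sn (period 5, group 14): the stated order agrees with the simple trend.
(D) O (period 2, group 16) vs Li (period 2, group 1): the stated order agrees with the simple trend.
The exception is (B): F's small 2p subshell makes the incoming electron feel strong e⁻–e⁻ repulsion, so Cl actually releases more energy on gaining an electron.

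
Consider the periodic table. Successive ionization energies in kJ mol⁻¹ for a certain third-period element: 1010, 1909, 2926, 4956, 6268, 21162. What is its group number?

Group 15

Look for the largest jump between consecutive ionization energies: IE6/IE5 ≈ 3.4, far larger than any earlier ratio.
That jump marks the point where a core electron is being removed. So the atom has 5 valence electrons.
A main-group element with 5 valence electrons is in group 15.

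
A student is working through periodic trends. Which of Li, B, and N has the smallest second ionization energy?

B

IE_2 is the cost of taking one more electron from the +1 cation: Li⁺ is the bare [He] core; B⁺ still has 2 valence electrons; N⁺ still has 4 valence electrons.
Pulling an electron out of a noble-gas core costs far more than removing a remaining valence electron, so Li sits at the high end of IE_2.
Valence configurations: B⁺ [He]2s², N⁺ [He]2s²2p².
Tabulated IE_2 (kJ/mol): Li 7298, B 2427, N 2856.
Hence IE_2: B < N < Li.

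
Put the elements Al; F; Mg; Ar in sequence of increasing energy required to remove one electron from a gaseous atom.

Al < Mg < Ar < F

F is in period 2, group 17; Mg is in period 3, group 2; Al is in period 3, group 13; Ar is in period 3, group 18.
Removing the outermost electron gets harder across a period and easier down a group.
These span different periods and groups, so the two trends combine.
Mg > Al: this pair runs against the simple trend — see the exception note.
Ar > Mg: Ar lies to the right of Mg in period 3, so the across-period effect alone puts Ar higher.
F > Ar: period and group pull opposite ways; the down-group shift dominates (1681 vs 1521 kJ/mol).
Note the exception: Mg has a higher first ionization energy than Al, contrary to the simple trend — Al's single 3p electron is easier to remove than one from Mg's filled 3s².
For reference (kJ/mol): F 1681, Mg 738, Al 578, Ar 1521.
So from lowest to highest: Al < Mg < Ar < F.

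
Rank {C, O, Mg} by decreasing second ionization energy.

O, C, Mg

The second ionization energy removes an electron from the +1 ion. For each element: C⁺ still has 3 valence electrons; O⁺ still has 5 valence electrons; Mg⁺ still has 1 valence electron.
All are still removing valence electrons, so compare the +1 ions as you would atoms: IE_2 generally rises across a period (higher Z_eff) and falls down a group (larger shell), subject to the usual subshell exceptions.
Valence configurations: C⁺ [He]2s²2p¹, O⁺ [He]2s²2p³, Mg⁺ [Ne]3s¹.
The numbers (kJ/mol): C 2353, O 3388, Mg 1451.
Overall IE_2 order: Mg < C < O.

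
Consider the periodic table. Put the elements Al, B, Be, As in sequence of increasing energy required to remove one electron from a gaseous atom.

Al < B < Be < As

Be is in period 2, group 2; B is in period 2, group 13; Al is in period 3, group 13; As is in period 4, group 15.
IE₁ increases left→right with effective nuclear charge and decreases top→bottom as the valence shell moves farther out.
Neither a single period nor a single group — weigh both effects.
B > Al: they share group 13; the group trend gives B the larger value.
Be > B: this pair runs against the simple trend — see the exception note.
As > Be: period and group pull opposite ways; the across-period shift dominates (947 vs 900 kJ/mol).
Note the exception: Be has a higher first ionization energy than B, contrary to the simple trend — removing B's lone 2p electron is easier than breaking Be's filled 2s².
Tabulated first ionization energy (kJ/mol): Be 900, B 801, Al 578, As 947.
So from lowest to highest: Al < B < Be < As.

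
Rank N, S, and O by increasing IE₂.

S < N < O

IE_2 is the cost of taking one more electron from the +1 cation: N⁺ still has 4 valence electrons; S⁺ still has 5 valence electrons; O⁺ still has 5 valence electrons.
All are still removing valence electrons, so compare the +1 ions as you would atoms: IE_2 generally rises across a period (higher Z_eff) and falls down a group (larger shell), subject to the usual subshell exceptions.
Valence configurations: N⁺ [He]2s²2p², S⁺ [Ne]3s²3p³, O⁺ [He]2s²2p³.
Tabulated IE_2 (kJ/mol): N 2856, S 2252, O 3388.
Hence IE_2: S < N < O.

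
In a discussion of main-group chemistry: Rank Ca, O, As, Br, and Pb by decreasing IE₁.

O is in period 2, group 16; Ca is in period 4, group 2; As is in period 4, group 15; Br is in period 4, group 17; Pb is in period 6, group 14.
Across a period the outer electron is held more tightly (higher IE₁); down a group it sits in a higher shell, more shielded, and comes off more easily.
Neither a single period nor a single group — weigh both effects.
Pb > Ca: the two effects oppose for this pair; the across-period effect wins (716 vs 590 kJ/mol).
As > Pb: relative to Pb, both the across-period and down-group shifts push As's first ionization energy up.
Br > As: both are in period 4; the period trend gives Br the larger value.
O > Br: the two effects oppose for this pair; the down-group effect wins (1314 vs 1140 kJ/mol).
Approximate values (kJ/mol): O 1314, Ca 590, As 947, Br 1140, Pb 716.
So from highest to lowest: O > Br > As > Pb > Ca.

O > Br > As > Pb > Ca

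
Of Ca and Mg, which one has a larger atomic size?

Ca

Mg is in period 3, group 2; Ca is in period 4, group 2.
Across a period the added protons contract the valence shell; down a group each new principal shell makes the atom larger.
All are in group 2, so atomic radius increases down the group.
So Ca has the larger atomic size (Ca > Mg).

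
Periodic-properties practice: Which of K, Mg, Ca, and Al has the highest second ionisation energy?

K

After 1 electron has been removed, what remains? K⁺ is the bare [Ar] core; Mg⁺ still has 1 valence electron; Ca⁺ still has 1 valence electron; Al⁺ still has 2 valence electrons.
Core electrons are held far more tightly than valence electrons, so K tops the IE_2 order.
Valence configurations: Mg⁺ [Ne]3s¹, Ca⁺ [Ar]4s¹, Al⁺ [Ne]3s².
The numbers (kJ/mol): K 3052, Mg 1451, Ca 1145, Al 1817.
Putting it together, IE_2: Ca < Mg < Al < K.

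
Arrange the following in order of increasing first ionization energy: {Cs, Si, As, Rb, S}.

Si is in period 3, group 14; S is in period 3, group 16; As is in period 4, group 15; Rb is in period 5, group 1; Cs is in period 6, group 1.
First ionization energy rises across a period (greater Z_eff holds electrons more tightly) and falls down a group (valence electrons are farther from the nucleus).
Neither a single period nor a single group — weigh both effects.
Rb > Cs: they share group 1; the group trend gives Rb the larger value.
Si > Rb: relative to Rb, both the across-period and down-group shifts push Si's first ionization energy up.
As > Si: the two effects oppose for this pair; the across-period effect wins (947 vs 786 kJ/mol).
S > As: both effects reinforce here, so S is clearly the higher of the two.
Approximate values (kJ/mol): Si 786, S 1000, As 947, Rb 403, Cs 376.
So from lowest to highest: Cs < Rb < Si < As < S.

Cs < Rb < Si < As < S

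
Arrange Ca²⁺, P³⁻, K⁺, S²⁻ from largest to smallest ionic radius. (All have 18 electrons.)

All of these have 18 electrons, so size is governed by nuclear charge alone: the more protons, the stronger the pull on the same electron cloud, and the smaller the ion.
Nuclear charges: Ca²⁺ (Z=20), K⁺ (Z=19), S²⁻ (Z=16), P³⁻ (Z=15).
Largest to smallest: P³⁻ > S²⁻ > K⁺ > Ca²⁺.

P³⁻ > S²⁻ > K⁺ > Ca²⁺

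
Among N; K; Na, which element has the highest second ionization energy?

Na

The second ionization energy removes an electron from the +1 ion. For each element: N⁺ still has 4 valence electrons; K⁺ is the bare [Ar] core; Na⁺ is the bare [Ne] core.
Core electrons are held far more tightly than valence electrons, so K and Na top the IE_2 order.
The numbers (kJ/mol): N 2856, K 3052, Na 4562.
So the second ionization energies run N < K < Na.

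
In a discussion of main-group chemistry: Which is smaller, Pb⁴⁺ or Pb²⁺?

Pb⁴⁺

Both ions have Z = 82 protons, but Pb⁴⁺ has lost more electrons, so its remaining electrons feel a larger effective nuclear charge per electron and are pulled in more tightly.
Higher positive charge → smaller ion, so Pb²⁺ > Pb⁴⁺.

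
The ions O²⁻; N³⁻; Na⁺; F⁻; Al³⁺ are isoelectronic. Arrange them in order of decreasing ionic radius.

N³⁻ > O²⁻ > F⁻ > Na⁺ > Al³⁺

All of these have 10 electrons, so size is governed by nuclear charge alone: the more protons, the stronger the pull on the same electron cloud, and the smaller the ion.
Nuclear charges: Al³⁺ (Z=13), Na⁺ (Z=11), F⁻ (Z=9), O²⁻ (Z=8), N³⁻ (Z=7).
Largest to smallest: N³⁻ > O²⁻ > F⁻ > Na⁺ > Al³⁺.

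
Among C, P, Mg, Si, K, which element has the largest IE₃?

Consider each +2 ion: C²⁺ still has 2 valence electrons; P²⁺ still has 3 valence electrons; Mg²⁺ is the bare [Ne] core; Si²⁺ still has 2 valence electrons; K²⁺ is already 1 electron into the core.
Usually core removal costs more than valence removal, but here the competition is close: a tightly held n=2 valence electron can cost more to remove than an n=3 core electron, so the actual values have to decide it.
Valence configurations: C²⁺ [He]2s², P²⁺ [Ne]3s²3p¹, Si²⁺ [Ne]3s².
P²⁺ loses a lone 3p electron whereas Si²⁺ must break into a filled 3s² pair, so IE_3(Si) > IE_3(P) even though P has the higher nuclear charge.
Approximate IE_3 values (kJ/mol): C 4620, P 2914, Mg 7733, Si 3232, K 4420.
Hence IE_3: P < Si < K < C < Mg.

Mg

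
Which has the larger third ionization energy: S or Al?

S

After 2 electrons have been removed, what remains? S²⁺ still has 4 valence electrons; Al²⁺ still has 1 valence electron.
All are still removing valence electrons, so compare the +2 ions as you would atoms: IE_3 generally rises across a period (higher Z_eff) and falls down a group (larger shell), subject to the usual subshell exceptions.
Valence configurations: S²⁺ [Ne]3s²3p², Al²⁺ [Ne]3s¹.
Tabulated IE_3 (kJ/mol): S 3357, Al 2745.
Putting it together, IE_3: Al < S.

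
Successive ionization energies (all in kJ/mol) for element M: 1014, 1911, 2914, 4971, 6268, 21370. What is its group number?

Group 15

Look for the largest jump between consecutive ionization energies: IE6/IE5 ≈ 3.4, far larger than any earlier ratio.
That jump marks the point where a core electron is being removed. So the atom has 5 valence electrons.
A main-group element with 5 valence electrons is in group 15.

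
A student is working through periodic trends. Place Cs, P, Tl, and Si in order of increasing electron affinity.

Si is in period 3, group 14; P is in period 3, group 15; Cs is in period 6, group 1; Tl is in period 6, group 13.
EA tends to increase across a period and decrease down a group, though the pattern is less regular than for IE or radius.
Neither a single period nor a single group — weigh both effects.
Cs > Tl: this pair runs against the simple trend — see the exception note.
P > Cs: relative to Cs, both the across-period and down-group shifts push P's electron affinity up.
Si > P: this pair runs against the simple trend — see the exception note.
Note the exception: Cs has a higher electron affinity than Tl, contrary to the simple trend — Tl's ns²np¹ configuration gives only a small electron affinity — the sparsely filled np subshell binds an added electron weakly.
Note the exception: Si has a higher electron affinity than P, contrary to the simple trend — adding an electron to P's half-filled 3p³ is unfavourable, so Si (3p²) has the more exothermic EA.
For reference (kJ/mol): Si 134, P 72, Cs 46, Tl 19.
So from lowest to highest: Tl < Cs < P < Si.

Tl < Cs < P < Si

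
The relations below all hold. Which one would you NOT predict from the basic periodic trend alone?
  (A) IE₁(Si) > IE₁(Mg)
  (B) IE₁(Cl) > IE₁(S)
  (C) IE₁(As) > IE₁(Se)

(C)

The general trend: first ionisation energy increases across a period and decreases down a group.
(A) Si (period 3, group 14) vs Mg (period 3, group 2): the stated order agrees with the simple trend.
(B) Cl (period 3, group 17) vs S (period 3, group 16): the stated order agrees with the simple trend.
(C) As (period 4, group 15) vs Se (period 4, group 16): the stated order contradicts the simple trend.
The exception is (C): Se (4p⁴) ionizes more easily than half-filled As (4p³).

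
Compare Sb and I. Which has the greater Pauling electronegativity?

I

Atoms toward the upper right of the periodic table pull bonding electrons most strongly.
All lie in period 5, so electronegativity increases left to right.
So I has the greater Pauling electronegativity (I > Sb).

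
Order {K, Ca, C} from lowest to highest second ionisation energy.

Ca < C < K

Consider each +1 ion: K⁺ is the bare [Ar] core; Ca⁺ still has 1 valence electron; C⁺ still has 3 valence electrons.
Core electrons are held far more tightly than valence electrons, so K tops the IE_2 order.
Valence configurations: Ca⁺ [Ar]4s¹, C⁺ [He]2s²2p¹.
Tabulated IE_2 (kJ/mol): K 3052, Ca 1145, C 2353.
So the second ionization energies run Ca < C < K.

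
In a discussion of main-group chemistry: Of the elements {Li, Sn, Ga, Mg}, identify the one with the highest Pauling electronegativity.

Li is in period 2, group 1; Mg is in period 3, group 2; Ga is in period 4, group 13; Sn is in period 5, group 14.
EN rises left→right (higher Z_eff, smaller atoms) and falls top→bottom (larger, more shielded atoms).
These sit on a diagonal, where the across-period and down-group effects partly cancel.
Mg > Li: period and group pull opposite ways; the across-period shift dominates (1.31 vs 0.98).
Ga > Mg: period and group pull opposite ways; the across-period shift dominates (1.81 vs 1.31).
Sn > Ga: the two effects oppose for this pair; the across-period effect wins (1.96 vs 1.81).
Approximate values (Pauling): Li 0.98, Mg 1.31, Ga 1.81, Sn 1.96.
The highest Pauling electronegativity among these belongs to Sn.

Sn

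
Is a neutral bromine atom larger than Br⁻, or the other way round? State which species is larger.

Forming Br⁻ adds 1 electron to Br. More electron–electron repulsion in the same shell, with unchanged nuclear charge, lets the cloud expand.
An anion is larger than its parent atom: Br⁻ > Br.

Br⁻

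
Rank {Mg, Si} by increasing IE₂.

Mg < Si

After 1 electron has been removed, what remains? Mg⁺ still has 1 valence electron; Si⁺ still has 3 valence electrons.
All are still removing valence electrons, so compare the +1 ions as you would atoms: IE_2 generally rises across a period (higher Z_eff) and falls down a group (larger shell), subject to the usual subshell exceptions.
Valence configurations: Mg⁺ [Ne]3s¹, Si⁺ [Ne]3s²3p¹.
The numbers (kJ/mol): Mg 1451, Si 1577.
Hence IE_2: Mg < Si.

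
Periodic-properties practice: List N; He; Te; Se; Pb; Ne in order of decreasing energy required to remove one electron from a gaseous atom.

He is in period 1, group 18; N is in period 2, group 15; Ne is in period 2, group 18; Se is in period 4, group 16; Te is in period 5, group 16; Pb is in period 6, group 14.
IE₁ increases left→right with effective nuclear charge and decreases top→bottom as the valence shell moves farther out.
Here both period and group differ, so the two effects have to be weighed against each other.
Te > Pb: relative to Pb, both the across-period and down-group shifts push Te's first ionization energy up.
Se > Te: they share group 16; the group trend gives Se the larger value.
N > Se: the two effects oppose for this pair; the down-group effect wins (1402 vs 941 kJ/mol).
Ne > N: Ne lies to the right of N in period 2, so the across-period effect alone puts Ne higher.
He > Ne: He sits above Ne in group 18, so the down-group effect alone puts He higher.
Approximate values (kJ/mol): He 2372, N 1402, Ne 2081, Se 941, Te 869, Pb 716.
So from highest to lowest: He > Ne > N > Se > Te > Pb.

He > Ne > N > Se > Te > Pb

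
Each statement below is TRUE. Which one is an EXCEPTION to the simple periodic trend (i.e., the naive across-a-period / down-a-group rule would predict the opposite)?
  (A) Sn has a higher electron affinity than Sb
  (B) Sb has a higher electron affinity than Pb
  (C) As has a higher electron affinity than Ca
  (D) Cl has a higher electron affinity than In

(A)

The general trend: electron affinity increases across a period and decreases down a group.
(A) Sn (period 5, group 14) vs Sb (period 5, group 15): the stated order contradicts the simple trend.
(B) Sb (period 5, group 15) vs Pb (period 6, group 14): the stated order agrees with the simple trend.
(C) As (period 4, group 15) vs Ca (period 4, group 2): the stated order agrees with the simple trend.
(D) Cl (period 3, group 17) vs In (period 5, group 13): the stated order agrees with the simple trend.
The exception is (A): adding an electron to Sb's half-filled 5p³ is unfavourable, so Sn has the more exothermic EA.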